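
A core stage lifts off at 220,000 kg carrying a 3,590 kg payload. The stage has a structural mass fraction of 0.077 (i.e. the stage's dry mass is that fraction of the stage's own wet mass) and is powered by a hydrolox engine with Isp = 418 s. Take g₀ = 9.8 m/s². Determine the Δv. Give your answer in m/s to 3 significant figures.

Δv ≈ 9770 m/s

Stage wet mass = m₀ − payload = 220,000 − 3,590 = 216,410 kg.
Stage dry mass = ε × stage wet mass = 0.077 × 216,410 = 16,663.6 kg.
Burnout mass m_f = stage dry + payload = 16,663.6 + 3,590 = 20,253.6 kg.
v_e = Isp · g₀ = 418 × 9.8 = 4096.4 m/s.
Using Δv = v_e ln(m₀/m_f): Δv = v_e · ln(220,000/20,253.6) = 4096.4 × ln(10.86) = 4096.4 × 2.3853 ≈ 9771 m/s.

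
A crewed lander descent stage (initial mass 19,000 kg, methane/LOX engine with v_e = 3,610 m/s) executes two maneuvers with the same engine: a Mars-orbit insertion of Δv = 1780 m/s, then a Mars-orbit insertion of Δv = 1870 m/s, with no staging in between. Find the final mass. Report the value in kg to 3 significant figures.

After the first burn: m = 19000 × exp(−1780/3610.0) = 19000 × 0.61075 = 11,604.3 kg.
After the second burn: m = 11,604.3 × exp(−1870/3610.0) = 11,604.3 × 0.59571 = 6,912.8 kg.

final mass ≈ 6910 kg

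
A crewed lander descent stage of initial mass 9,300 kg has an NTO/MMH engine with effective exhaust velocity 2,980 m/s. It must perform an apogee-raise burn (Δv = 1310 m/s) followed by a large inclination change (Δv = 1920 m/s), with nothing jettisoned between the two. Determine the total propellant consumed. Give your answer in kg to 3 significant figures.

total propellant consumed ≈ 6150 kg

After the first burn: m = 9300 × exp(−1310/2980.0) = 9300 × 0.64430 = 5,991.99 kg.
After the second burn: m = 5,991.99 × exp(−1920/2980.0) = 5,991.99 × 0.52503 = 3,145.97 kg.
Total propellant = m₀ − m_final = 9300 − 3,145.97 = 6,154.03 kg.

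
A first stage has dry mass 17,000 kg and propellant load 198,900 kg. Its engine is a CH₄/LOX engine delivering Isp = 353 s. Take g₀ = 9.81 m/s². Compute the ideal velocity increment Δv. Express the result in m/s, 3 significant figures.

Δv ≈ 8800 m/s

v_e = Isp · g₀ = 353 × 9.81 = 3462.9 m/s.
m₀ = m_dry + m_prop = 17,000 + 198,900 = 215,900 kg.
By the Tsiolkovsky rocket equation, Δv = v_e · ln(m₀/m_f) = 3462.9 × ln(12.7) = 3462.9 × 2.5416 ≈ 8801.4 m/s.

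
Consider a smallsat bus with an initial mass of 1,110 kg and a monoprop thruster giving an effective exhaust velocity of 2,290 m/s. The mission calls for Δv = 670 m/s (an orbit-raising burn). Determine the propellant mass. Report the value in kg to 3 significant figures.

Rocket equation: m₀/m_f = exp(Δv / v_e) = exp(670 / 2290.0) = exp(0.2926) = 1.3399.
m_f = 1,110 / 1.3399 = 828.42 kg, so propellant = m₀ − m_f = 1,110 − 828.42 = 281.58 kg.

propellant mass ≈ 282 kg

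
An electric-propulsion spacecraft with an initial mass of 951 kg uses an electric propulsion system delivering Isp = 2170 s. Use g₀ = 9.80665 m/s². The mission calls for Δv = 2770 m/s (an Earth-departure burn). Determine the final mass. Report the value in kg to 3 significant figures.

v_e = Isp · g₀ = 2170 × 9.80665 = 21280.4 m/s.
Rocket equation: m₀/m_f = exp(Δv / v_e) = exp(2770 / 21280.4) = exp(0.1302) = 1.1390.
m_f = m₀ / 1.1390 = 951 / 1.1390 = 834.943 kg.

final mass ≈ 835 kg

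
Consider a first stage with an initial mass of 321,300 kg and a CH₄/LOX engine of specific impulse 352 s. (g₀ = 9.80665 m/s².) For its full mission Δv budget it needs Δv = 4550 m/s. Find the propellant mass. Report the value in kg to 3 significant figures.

v_e = Isp · g₀ = 352 × 9.80665 = 3451.9 m/s.
m₀/m_f = exp(Δv / v_e) = exp(4550 / 3451.9) = exp(1.3181) = 3.7363.
m_f = 321,300 / 3.7363 = 85,994.2 kg, so propellant = m₀ − m_f = 321,300 − 85,994.2 = 235,305.8 kg.

propellant mass ≈ 235000 kg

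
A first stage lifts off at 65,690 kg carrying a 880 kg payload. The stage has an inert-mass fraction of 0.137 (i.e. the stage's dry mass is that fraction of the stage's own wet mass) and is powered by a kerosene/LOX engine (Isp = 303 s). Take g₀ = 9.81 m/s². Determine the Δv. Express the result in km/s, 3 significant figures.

Δv ≈ 5.67 km/s

Stage wet mass = m₀ − payload = 65,690 − 880 = 64,810 kg.
Stage dry mass = ε × stage wet mass = 0.137 × 64,810 = 8,878.97 kg.
Burnout mass m_f = stage dry + payload = 8,878.97 + 880 = 9,758.97 kg.
v_e = Isp · g₀ = 303 × 9.81 = 2972.4 m/s.
Δv = v_e · ln(65,690/9,758.97) = 2972.4 × ln(6.731) = 2972.4 × 1.9068 ≈ 5668 m/s.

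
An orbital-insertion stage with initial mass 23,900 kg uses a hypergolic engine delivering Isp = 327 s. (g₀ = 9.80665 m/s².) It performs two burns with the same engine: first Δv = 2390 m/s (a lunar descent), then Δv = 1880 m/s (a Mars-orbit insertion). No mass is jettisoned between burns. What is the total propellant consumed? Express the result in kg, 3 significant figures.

v_e = Isp · g₀ = 327 × 9.80665 = 3206.8 m/s.
After the first burn: m = 23900 × exp(−2390/3206.8) = 23900 × 0.47459 = 11,342.7 kg.
After the second burn: m = 11,342.7 × exp(−1880/3206.8) = 11,342.7 × 0.55640 = 6,311.08 kg.
Total propellant = m₀ − m_final = 23900 − 6,311.08 = 17,588.92 kg.

total propellant consumed ≈ 17600 kg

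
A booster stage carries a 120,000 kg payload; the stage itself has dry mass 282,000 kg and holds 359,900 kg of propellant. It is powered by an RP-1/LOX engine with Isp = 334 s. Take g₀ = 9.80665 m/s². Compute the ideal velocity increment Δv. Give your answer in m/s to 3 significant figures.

v_e = Isp · g₀ = 334 × 9.80665 = 3275.4 m/s.
m₀ = payload + dry + propellant = 120,000 + 282,000 + 359,900 = 761,900 kg.
m_f = payload + dry = 120,000 + 282,000 = 402,000 kg.
Δv = v_e · ln(m₀/m_f) = 3275.4 × ln(1.895) = 3275.4 × 0.6394 ≈ 2094.2 m/s.

Δv ≈ 2090 m/s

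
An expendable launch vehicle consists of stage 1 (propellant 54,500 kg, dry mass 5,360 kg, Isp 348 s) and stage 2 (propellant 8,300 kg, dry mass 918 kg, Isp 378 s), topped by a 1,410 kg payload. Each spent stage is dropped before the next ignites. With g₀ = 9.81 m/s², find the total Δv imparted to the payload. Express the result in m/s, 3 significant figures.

Ignition mass of stage 1 = 54,500+5,360 + 8,300+918 + 1,410 = 70,488 kg.
Stage 1: m₀ = 70,488 kg, m_f = 70,488 − 54,500 = 15,988 kg; Δv = 348×9.81×ln(4.409) = 3413.9×1.4836 ≈ 5065 m/s.
Stage 2: m₀ = 10,628 kg, m_f = 10,628 − 8,300 = 2,328 kg; Δv = 378×9.81×ln(4.565) = 3708.2×1.5185 ≈ 5631 m/s.
Total Δv = 5065 + 5631 = 10696 m/s.

Δv ≈ 10700 m/s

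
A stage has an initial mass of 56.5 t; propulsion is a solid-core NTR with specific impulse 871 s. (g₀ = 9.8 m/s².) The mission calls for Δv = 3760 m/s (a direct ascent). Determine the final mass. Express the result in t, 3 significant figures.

v_e = Isp · g₀ = 871 × 9.8 = 8535.8 m/s.
Using Δv = v_e ln(m₀/m_f): m₀/m_f = exp(Δv / v_e) = exp(3760 / 8535.8) = exp(0.4405) = 1.5535.
m_f = m₀ / 1.5535 = 56.5 / 1.5535 = 36.3695 t.

final mass ≈ 36.4 t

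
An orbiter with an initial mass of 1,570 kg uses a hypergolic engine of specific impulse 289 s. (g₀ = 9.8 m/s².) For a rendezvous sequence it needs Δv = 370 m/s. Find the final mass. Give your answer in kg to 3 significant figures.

final mass ≈ 1380 kg

v_e = Isp · g₀ = 289 × 9.8 = 2832.2 m/s.
Rocket equation: m₀/m_f = exp(Δv / v_e) = exp(370 / 2832.2) = exp(0.1306) = 1.1396.
m_f = m₀ / 1.1396 = 1,570 / 1.1396 = 1,377.68 kg.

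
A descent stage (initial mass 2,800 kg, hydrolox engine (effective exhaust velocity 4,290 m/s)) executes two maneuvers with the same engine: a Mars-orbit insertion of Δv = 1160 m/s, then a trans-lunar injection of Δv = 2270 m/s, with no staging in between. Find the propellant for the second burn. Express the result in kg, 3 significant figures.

After the first burn: m = 2800 × exp(−1160/4290.0) = 2800 × 0.76308 = 2,136.62 kg.
After the second burn: m = 2,136.62 × exp(−2270/4290.0) = 2,136.62 × 0.58911 = 1,258.7 kg.
Second-burn propellant = 2,136.62 − 1,258.7 = 877.92 kg.

propellant for the second burn ≈ 878 kg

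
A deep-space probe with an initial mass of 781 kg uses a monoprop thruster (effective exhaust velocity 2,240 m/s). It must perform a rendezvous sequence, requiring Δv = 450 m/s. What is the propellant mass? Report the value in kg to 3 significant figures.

By the Tsiolkovsky rocket equation, m₀/m_f = exp(Δv / v_e) = exp(450 / 2240.0) = exp(0.2009) = 1.2225.
m_f = 781 / 1.2225 = 638.855 kg, so propellant = m₀ − m_f = 781 − 638.855 = 142.145 kg.

propellant mass ≈ 142 kg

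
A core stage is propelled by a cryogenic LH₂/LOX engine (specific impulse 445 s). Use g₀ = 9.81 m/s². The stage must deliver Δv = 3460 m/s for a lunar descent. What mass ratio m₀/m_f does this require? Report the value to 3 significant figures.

v_e = Isp · g₀ = 445 × 9.81 = 4365.4 m/s.
m₀/m_f = exp(Δv / v_e) = exp(3460 / 4365.4) = exp(0.7926) = 2.2091.

mass ratio ≈ 2.21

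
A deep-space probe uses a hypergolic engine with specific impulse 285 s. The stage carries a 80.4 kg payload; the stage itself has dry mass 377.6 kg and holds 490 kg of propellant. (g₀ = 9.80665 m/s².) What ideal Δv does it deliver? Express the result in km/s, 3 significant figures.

v_e = Isp · g₀ = 285 × 9.80665 = 2794.9 m/s.
m₀ = payload + dry + propellant = 80.4 + 377.6 + 490 = 948 kg.
m_f = payload + dry = 80.4 + 377.6 = 458 kg.
Δv = v_e · ln(m₀/m_f) = 2794.9 × ln(2.07) = 2794.9 × 0.7275 ≈ 2033.2 m/s.

Δv ≈ 2.03 km/s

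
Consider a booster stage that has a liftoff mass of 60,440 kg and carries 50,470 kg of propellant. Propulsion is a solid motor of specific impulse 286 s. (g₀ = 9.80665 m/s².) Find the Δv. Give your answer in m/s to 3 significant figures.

v_e = Isp · g₀ = 286 × 9.80665 = 2804.7 m/s.
m_f = m₀ − m_prop = 60,440 − 50,470 = 9,970 kg.
Using Δv = v_e ln(m₀/m_f): Δv = v_e · ln(m₀/m_f) = 2804.7 × ln(6.062) = 2804.7 × 1.8021 ≈ 5054.3 m/s.

Δv ≈ 5050 m/s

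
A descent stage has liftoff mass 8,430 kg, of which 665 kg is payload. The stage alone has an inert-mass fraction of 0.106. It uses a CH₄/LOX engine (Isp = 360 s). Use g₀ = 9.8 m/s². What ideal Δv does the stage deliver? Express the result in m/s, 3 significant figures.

Δv ≈ 6120 m/s

Stage wet mass = m₀ − payload = 8,430 − 665 = 7,765 kg.
Stage dry mass = ε × stage wet mass = 0.106 × 7,765 = 823.09 kg.
Burnout mass m_f = stage dry + payload = 823.09 + 665 = 1,488.09 kg.
v_e = Isp · g₀ = 360 × 9.8 = 3528.0 m/s.
From the ideal rocket equation, Δv = v_e · ln(8,430/1,488.09) = 3528.0 × ln(5.665) = 3528.0 × 1.7343 ≈ 6119 m/s.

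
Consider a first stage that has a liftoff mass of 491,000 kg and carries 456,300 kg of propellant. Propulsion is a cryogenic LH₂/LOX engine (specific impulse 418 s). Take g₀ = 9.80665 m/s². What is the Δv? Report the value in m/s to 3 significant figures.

v_e = Isp · g₀ = 418 × 9.80665 = 4099.2 m/s.
m_f = m₀ − m_prop = 491,000 − 456,300 = 34,700 kg.
Using Δv = v_e ln(m₀/m_f): Δv = v_e · ln(m₀/m_f) = 4099.2 × ln(14.15) = 4099.2 × 2.6497 ≈ 10861.6 m/s.

Δv ≈ 10900 m/s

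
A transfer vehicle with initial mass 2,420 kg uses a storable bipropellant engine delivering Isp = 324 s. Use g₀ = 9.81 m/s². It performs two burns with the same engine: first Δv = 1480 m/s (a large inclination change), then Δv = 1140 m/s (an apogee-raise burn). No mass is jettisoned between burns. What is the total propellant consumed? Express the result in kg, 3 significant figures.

v_e = Isp · g₀ = 324 × 9.81 = 3178.4 m/s.
After the first burn: m = 2420 × exp(−1480/3178.4) = 2420 × 0.62773 = 1,519.11 kg.
After the second burn: m = 1,519.11 × exp(−1140/3178.4) = 1,519.11 × 0.69861 = 1,061.27 kg.
Total propellant = m₀ − m_final = 2420 − 1,061.27 = 1,358.73 kg.

total propellant consumed ≈ 1360 kg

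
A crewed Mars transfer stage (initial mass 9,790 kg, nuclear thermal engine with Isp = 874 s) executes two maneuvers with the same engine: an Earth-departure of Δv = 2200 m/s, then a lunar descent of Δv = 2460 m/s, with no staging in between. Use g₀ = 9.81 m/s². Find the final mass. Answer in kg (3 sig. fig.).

final mass ≈ 5690 kg

v_e = Isp · g₀ = 874 × 9.81 = 8573.9 m/s.
After the first burn: m = 9790 × exp(−2200/8573.9) = 9790 × 0.77368 = 7,574.33 kg.
After the second burn: m = 7,574.33 × exp(−2460/8573.9) = 7,574.33 × 0.75057 = 5,685.06 kg.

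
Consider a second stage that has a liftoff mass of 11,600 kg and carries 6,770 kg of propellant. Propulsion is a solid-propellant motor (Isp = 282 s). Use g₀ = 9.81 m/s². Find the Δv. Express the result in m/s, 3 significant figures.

v_e = Isp · g₀ = 282 × 9.81 = 2766.4 m/s.
m_f = m₀ − m_prop = 11,600 − 6,770 = 4,830 kg.
Δv = v_e · ln(m₀/m_f) = 2766.4 × ln(2.402) = 2766.4 × 0.8762 ≈ 2423.8 m/s.

Δv ≈ 2420 m/s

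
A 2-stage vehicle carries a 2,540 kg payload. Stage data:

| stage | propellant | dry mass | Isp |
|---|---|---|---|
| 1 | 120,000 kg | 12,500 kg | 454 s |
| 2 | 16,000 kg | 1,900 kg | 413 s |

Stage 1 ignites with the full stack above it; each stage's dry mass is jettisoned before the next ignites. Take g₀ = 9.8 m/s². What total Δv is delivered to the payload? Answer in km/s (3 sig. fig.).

Ignition mass of stage 1 = 120,000+12,500 + 16,000+1,900 + 2,540 = 152,940 kg.
Stage 1: m₀ = 152,940 kg, m_f = 152,940 − 120,000 = 32,940 kg; Δv = 454×9.8×ln(4.643) = 4449.2×1.5354 ≈ 6831 m/s.
Stage 2: m₀ = 20,440 kg, m_f = 20,440 − 16,000 = 4,440 kg; Δv = 413×9.8×ln(4.604) = 4047.4×1.5268 ≈ 6180 m/s.
Total Δv = 6831 + 6180 = 13011 m/s.

Δv ≈ 13.0 km/s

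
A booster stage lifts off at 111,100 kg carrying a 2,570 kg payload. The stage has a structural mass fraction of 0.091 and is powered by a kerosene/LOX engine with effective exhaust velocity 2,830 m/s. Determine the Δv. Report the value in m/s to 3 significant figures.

Stage wet mass = m₀ − payload = 111,100 − 2,570 = 108,530 kg.
Stage dry mass = ε × stage wet mass = 0.091 × 108,530 = 9,876.23 kg.
Burnout mass m_f = stage dry + payload = 9,876.23 + 2,570 = 12,446.23 kg.
Δv = v_e · ln(111,100/12,446.23) = 2830.0 × ln(8.926) = 2830.0 × 2.1890 ≈ 6195 m/s.

Δv ≈ 6190 m/s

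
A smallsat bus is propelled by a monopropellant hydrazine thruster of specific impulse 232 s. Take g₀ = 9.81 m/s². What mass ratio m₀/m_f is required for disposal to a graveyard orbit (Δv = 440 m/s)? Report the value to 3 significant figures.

mass ratio ≈ 1.21

v_e = Isp · g₀ = 232 × 9.81 = 2275.9 m/s.
From the ideal rocket equation, m₀/m_f = exp(Δv / v_e) = exp(440 / 2275.9) = exp(0.1933) = 1.2133.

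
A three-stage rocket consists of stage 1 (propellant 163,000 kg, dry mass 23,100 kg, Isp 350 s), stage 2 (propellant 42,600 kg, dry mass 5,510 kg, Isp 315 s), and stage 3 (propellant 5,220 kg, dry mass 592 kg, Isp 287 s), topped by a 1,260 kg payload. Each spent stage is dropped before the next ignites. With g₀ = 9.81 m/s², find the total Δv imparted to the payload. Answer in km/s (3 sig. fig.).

Δv ≈ 12.2 km/s

Ignition mass of stage 1 = 163,000+23,100 + 42,600+5,510 + 5,220+592 + 1,260 = 241,282 kg.
Stage 1: m₀ = 241,282 kg, m_f = 241,282 − 163,000 = 78,282 kg; Δv = 350×9.81×ln(3.082) = 3433.5×1.1256 ≈ 3865 m/s.
Stage 2: m₀ = 55,182 kg, m_f = 55,182 − 42,600 = 12,582 kg; Δv = 315×9.81×ln(4.386) = 3090.2×1.4784 ≈ 4568 m/s.
Stage 3: m₀ = 7,072 kg, m_f = 7,072 − 5,220 = 1,852 kg; Δv = 287×9.81×ln(3.819) = 2815.5×1.3399 ≈ 3772 m/s.
Total Δv = 3865 + 4568 + 3772 = 12205 m/s.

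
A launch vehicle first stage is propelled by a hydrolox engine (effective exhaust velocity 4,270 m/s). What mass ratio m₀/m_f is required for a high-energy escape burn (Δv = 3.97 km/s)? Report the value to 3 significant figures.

mass ratio ≈ 2.53

From the ideal rocket equation, m₀/m_f = exp(Δv / v_e) = exp(3970 / 4270.0) = exp(0.9297) = 2.5339.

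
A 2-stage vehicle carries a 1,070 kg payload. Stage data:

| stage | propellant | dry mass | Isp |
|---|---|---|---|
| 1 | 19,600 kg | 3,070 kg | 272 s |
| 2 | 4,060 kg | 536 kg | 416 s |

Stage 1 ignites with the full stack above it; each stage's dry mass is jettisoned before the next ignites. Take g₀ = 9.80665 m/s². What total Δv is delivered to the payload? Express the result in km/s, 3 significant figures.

Ignition mass of stage 1 = 19,600+3,070 + 4,060+536 + 1,070 = 28,336 kg.
Stage 1: m₀ = 28,336 kg, m_f = 28,336 − 19,600 = 8,736 kg; Δv = 272×9.80665×ln(3.244) = 2667.4×1.1767 ≈ 3139 m/s.
Stage 2: m₀ = 5,666 kg, m_f = 5,666 − 4,060 = 1,606 kg; Δv = 416×9.80665×ln(3.528) = 4079.6×1.2607 ≈ 5143 m/s.
Total Δv = 3139 + 5143 = 8282 m/s.

Δv ≈ 8.28 km/s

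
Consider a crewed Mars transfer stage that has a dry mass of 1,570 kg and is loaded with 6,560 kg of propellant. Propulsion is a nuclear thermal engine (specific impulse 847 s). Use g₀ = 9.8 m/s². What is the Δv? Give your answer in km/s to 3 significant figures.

v_e = Isp · g₀ = 847 × 9.8 = 8300.6 m/s.
m₀ = m_dry + m_prop = 1,570 + 6,560 = 8,130 kg.
Using Δv = v_e ln(m₀/m_f): Δv = v_e · ln(m₀/m_f) = 8300.6 × ln(5.178) = 8300.6 × 1.6445 ≈ 13650.2 m/s.

Δv ≈ 13.7 km/s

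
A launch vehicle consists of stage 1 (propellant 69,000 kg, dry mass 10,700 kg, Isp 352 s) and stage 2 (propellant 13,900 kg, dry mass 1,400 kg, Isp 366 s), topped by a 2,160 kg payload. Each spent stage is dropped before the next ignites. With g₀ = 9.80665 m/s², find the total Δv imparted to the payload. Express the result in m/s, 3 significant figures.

Δv ≈ 9980 m/s

Ignition mass of stage 1 = 69,000+10,700 + 13,900+1,400 + 2,160 = 97,160 kg.
Stage 1: m₀ = 97,160 kg, m_f = 97,160 − 69,000 = 28,160 kg; Δv = 352×9.80665×ln(3.45) = 3451.9×1.2385 ≈ 4275 m/s.
Stage 2: m₀ = 17,460 kg, m_f = 17,460 − 13,900 = 3,560 kg; Δv = 366×9.80665×ln(4.904) = 3589.2×1.5902 ≈ 5707 m/s.
Total Δv = 4275 + 5707 = 9982 m/s.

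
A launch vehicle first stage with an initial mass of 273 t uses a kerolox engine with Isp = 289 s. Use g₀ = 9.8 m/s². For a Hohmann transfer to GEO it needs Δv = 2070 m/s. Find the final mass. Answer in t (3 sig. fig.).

final mass ≈ 131 t

v_e = Isp · g₀ = 289 × 9.8 = 2832.2 m/s.
By the Tsiolkovsky rocket equation, m₀/m_f = exp(Δv / v_e) = exp(2070 / 2832.2) = exp(0.7309) = 2.0769.
m_f = m₀ / 2.0769 = 273 / 2.0769 = 131.446 t.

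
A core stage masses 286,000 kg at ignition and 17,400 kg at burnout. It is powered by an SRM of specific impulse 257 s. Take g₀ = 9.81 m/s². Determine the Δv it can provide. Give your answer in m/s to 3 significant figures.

v_e = Isp · g₀ = 257 × 9.81 = 2521.2 m/s.
By the Tsiolkovsky rocket equation, Δv = v_e · ln(m₀/m_f) = 2521.2 × ln(16.44) = 2521.2 × 2.7995 ≈ 7058.1 m/s.

Δv ≈ 7060 m/s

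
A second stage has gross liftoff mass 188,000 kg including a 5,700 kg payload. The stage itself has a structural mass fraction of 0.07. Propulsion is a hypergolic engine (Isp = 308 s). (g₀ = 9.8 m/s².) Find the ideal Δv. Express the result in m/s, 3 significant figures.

Stage wet mass = m₀ − payload = 188,000 − 5,700 = 182,300 kg.
Stage dry mass = ε × stage wet mass = 0.07 × 182,300 = 12,761 kg.
Burnout mass m_f = stage dry + payload = 12,761 + 5,700 = 18,461 kg.
v_e = Isp · g₀ = 308 × 9.8 = 3018.4 m/s.
Δv = v_e · ln(188,000/18,461) = 3018.4 × ln(10.18) = 3018.4 × 2.3208 ≈ 7005 m/s.

Δv ≈ 7010 m/s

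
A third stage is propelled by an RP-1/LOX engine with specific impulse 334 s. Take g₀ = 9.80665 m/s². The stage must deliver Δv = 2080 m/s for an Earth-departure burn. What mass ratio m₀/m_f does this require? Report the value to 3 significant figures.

mass ratio ≈ 1.89

v_e = Isp · g₀ = 334 × 9.80665 = 3275.4 m/s.
From the ideal rocket equation, m₀/m_f = exp(Δv / v_e) = exp(2080 / 3275.4) = exp(0.6350) = 1.8871.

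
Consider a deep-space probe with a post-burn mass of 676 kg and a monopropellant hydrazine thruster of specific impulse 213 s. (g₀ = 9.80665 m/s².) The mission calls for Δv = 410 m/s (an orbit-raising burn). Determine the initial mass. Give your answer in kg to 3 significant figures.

v_e = Isp · g₀ = 213 × 9.80665 = 2088.8 m/s.
Rocket equation: m₀/m_f = exp(Δv / v_e) = exp(410 / 2088.8) = exp(0.1963) = 1.2169.
m₀ = m_f × 1.2169 = 676 × 1.2169 = 822.624 kg.

initial mass ≈ 823 kg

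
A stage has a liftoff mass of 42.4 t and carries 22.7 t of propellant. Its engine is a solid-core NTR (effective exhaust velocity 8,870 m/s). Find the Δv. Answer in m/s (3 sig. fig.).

m_f = m₀ − m_prop = 42.4 − 22.7 = 19.7 t.
Δv = v_e · ln(m₀/m_f) = 8870.0 × ln(2.152) = 8870.0 × 0.7665 ≈ 6799.1 m/s.

Δv ≈ 6800 m/s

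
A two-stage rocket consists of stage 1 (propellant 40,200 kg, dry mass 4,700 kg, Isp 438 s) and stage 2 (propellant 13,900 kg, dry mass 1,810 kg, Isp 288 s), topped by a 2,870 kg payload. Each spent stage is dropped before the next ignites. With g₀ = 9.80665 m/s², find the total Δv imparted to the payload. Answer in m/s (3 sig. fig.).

Δv ≈ 8200 m/s

Ignition mass of stage 1 = 40,200+4,700 + 13,900+1,810 + 2,870 = 63,480 kg.
Stage 1: m₀ = 63,480 kg, m_f = 63,480 − 40,200 = 23,280 kg; Δv = 438×9.80665×ln(2.727) = 4295.3×1.0031 ≈ 4309 m/s.
Stage 2: m₀ = 18,580 kg, m_f = 18,580 − 13,900 = 4,680 kg; Δv = 288×9.80665×ln(3.97) = 2824.3×1.3788 ≈ 3894 m/s.
Total Δv = 4309 + 3894 = 8203 m/s.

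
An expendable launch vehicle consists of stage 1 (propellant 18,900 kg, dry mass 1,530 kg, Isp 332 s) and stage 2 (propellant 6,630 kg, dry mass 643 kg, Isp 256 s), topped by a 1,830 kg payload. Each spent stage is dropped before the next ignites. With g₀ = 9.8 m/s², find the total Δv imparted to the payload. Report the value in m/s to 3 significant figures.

Δv ≈ 6590 m/s

Ignition mass of stage 1 = 18,900+1,530 + 6,630+643 + 1,830 = 29,533 kg.
Stage 1: m₀ = 29,533 kg, m_f = 29,533 − 18,900 = 10,633 kg; Δv = 332×9.8×ln(2.777) = 3253.6×1.0215 ≈ 3324 m/s.
Stage 2: m₀ = 9,103 kg, m_f = 9,103 − 6,630 = 2,473 kg; Δv = 256×9.8×ln(3.681) = 2508.8×1.3032 ≈ 3269 m/s.
Total Δv = 3324 + 3269 = 6593 m/s.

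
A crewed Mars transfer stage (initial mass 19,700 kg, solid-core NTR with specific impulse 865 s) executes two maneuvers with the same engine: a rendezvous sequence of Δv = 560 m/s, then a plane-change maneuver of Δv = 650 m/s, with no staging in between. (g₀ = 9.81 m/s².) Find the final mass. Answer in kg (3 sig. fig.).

v_e = Isp · g₀ = 865 × 9.81 = 8485.6 m/s.
After the first burn: m = 19700 × exp(−560/8485.6) = 19700 × 0.93614 = 18,442 kg.
After the second burn: m = 18,442 × exp(−650/8485.6) = 18,442 × 0.92626 = 17,082.1 kg.

final mass ≈ 17100 kg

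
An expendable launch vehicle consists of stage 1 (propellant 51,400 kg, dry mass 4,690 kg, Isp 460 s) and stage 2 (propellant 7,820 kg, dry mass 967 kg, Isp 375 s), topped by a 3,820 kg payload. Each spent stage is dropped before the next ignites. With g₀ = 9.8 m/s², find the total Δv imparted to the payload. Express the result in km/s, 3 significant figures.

Ignition mass of stage 1 = 51,400+4,690 + 7,820+967 + 3,820 = 68,697 kg.
Stage 1: m₀ = 68,697 kg, m_f = 68,697 − 51,400 = 17,297 kg; Δv = 460×9.8×ln(3.972) = 4508.0×1.3792 ≈ 6217 m/s.
Stage 2: m₀ = 12,607 kg, m_f = 12,607 − 7,820 = 4,787 kg; Δv = 375×9.8×ln(2.634) = 3675.0×0.9683 ≈ 3559 m/s.
Total Δv = 6217 + 3559 = 9776 m/s.

Δv ≈ 9.78 km/s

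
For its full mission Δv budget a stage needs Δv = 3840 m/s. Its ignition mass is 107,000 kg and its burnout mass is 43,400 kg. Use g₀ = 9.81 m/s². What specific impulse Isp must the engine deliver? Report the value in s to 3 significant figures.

Isp ≈ 434 s

ln(m₀/m_f) = ln(107000/43400) = ln(2.465) = 0.9024.
Rocket equation: v_e = Δv / ln(m₀/m_f) = 3840 / 0.9024 = 4255.5 m/s.
Isp = v_e / g₀ = 4255.5 / 9.81 = 433.8 s.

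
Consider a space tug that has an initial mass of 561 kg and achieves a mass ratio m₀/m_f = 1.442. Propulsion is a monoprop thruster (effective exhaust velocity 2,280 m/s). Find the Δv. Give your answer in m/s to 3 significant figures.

Using Δv = v_e ln(m₀/m_f): Δv = v_e · ln(1.442) = 2280.0 × 0.3660 ≈ 834.6 m/s.

Δv ≈ 835 m/s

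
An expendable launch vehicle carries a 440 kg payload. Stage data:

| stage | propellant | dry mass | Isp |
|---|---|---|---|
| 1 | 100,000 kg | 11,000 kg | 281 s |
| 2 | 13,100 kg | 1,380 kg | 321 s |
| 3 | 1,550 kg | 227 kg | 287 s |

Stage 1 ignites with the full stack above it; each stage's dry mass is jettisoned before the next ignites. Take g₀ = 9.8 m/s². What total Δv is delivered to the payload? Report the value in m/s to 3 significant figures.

Ignition mass of stage 1 = 100,000+11,000 + 13,100+1,380 + 1,550+227 + 440 = 127,697 kg.
Stage 1: m₀ = 127,697 kg, m_f = 127,697 − 100,000 = 27,697 kg; Δv = 281×9.8×ln(4.61) = 2753.8×1.5283 ≈ 4209 m/s.
Stage 2: m₀ = 16,697 kg, m_f = 16,697 − 13,100 = 3,597 kg; Δv = 321×9.8×ln(4.642) = 3145.8×1.5351 ≈ 4829 m/s.
Stage 3: m₀ = 2,217 kg, m_f = 2,217 − 1,550 = 667 kg; Δv = 287×9.8×ln(3.324) = 2812.6×1.2011 ≈ 3378 m/s.
Total Δv = 4209 + 4829 + 3378 = 12416 m/s.

Δv ≈ 12400 m/s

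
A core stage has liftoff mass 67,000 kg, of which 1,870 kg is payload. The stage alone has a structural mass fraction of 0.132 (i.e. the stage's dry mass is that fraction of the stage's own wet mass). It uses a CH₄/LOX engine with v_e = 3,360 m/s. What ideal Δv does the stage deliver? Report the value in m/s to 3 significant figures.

Δv ≈ 6240 m/s

Stage wet mass = m₀ − payload = 67,000 − 1,870 = 65,130 kg.
Stage dry mass = ε × stage wet mass = 0.132 × 65,130 = 8,597.16 kg.
Burnout mass m_f = stage dry + payload = 8,597.16 + 1,870 = 10,467.16 kg.
Δv = v_e · ln(67,000/10,467.16) = 3360.0 × ln(6.401) = 3360.0 × 1.8564 ≈ 6238 m/s.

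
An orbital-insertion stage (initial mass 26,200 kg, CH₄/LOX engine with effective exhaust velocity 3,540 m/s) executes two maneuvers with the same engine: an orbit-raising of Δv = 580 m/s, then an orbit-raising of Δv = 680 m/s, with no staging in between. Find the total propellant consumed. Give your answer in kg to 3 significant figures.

total propellant consumed ≈ 7850 kg

After the first burn: m = 26200 × exp(−580/3540.0) = 26200 × 0.84888 = 22,240.7 kg.
After the second burn: m = 22,240.7 × exp(−680/3540.0) = 22,240.7 × 0.82523 = 18,353.7 kg.
Total propellant = m₀ − m_final = 26200 − 18,353.7 = 7,846.3 kg.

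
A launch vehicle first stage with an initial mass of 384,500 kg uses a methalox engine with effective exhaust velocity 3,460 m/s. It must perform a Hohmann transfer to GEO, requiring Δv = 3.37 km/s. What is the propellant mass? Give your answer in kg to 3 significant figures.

m₀/m_f = exp(Δv / v_e) = exp(3370 / 3460.0) = exp(0.9740) = 2.6485.
m_f = 384,500 / 2.6485 = 145,177 kg, so propellant = m₀ − m_f = 384,500 − 145,177 = 239,323 kg.

propellant mass ≈ 239000 kg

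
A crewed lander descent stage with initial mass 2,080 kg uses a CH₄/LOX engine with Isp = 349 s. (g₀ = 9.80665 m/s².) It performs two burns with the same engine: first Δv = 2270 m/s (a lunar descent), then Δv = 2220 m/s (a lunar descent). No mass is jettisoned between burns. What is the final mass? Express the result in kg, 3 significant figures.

v_e = Isp · g₀ = 349 × 9.80665 = 3422.5 m/s.
After the first burn: m = 2080 × exp(−2270/3422.5) = 2080 × 0.51517 = 1,071.55 kg.
After the second burn: m = 1,071.55 × exp(−2220/3422.5) = 1,071.55 × 0.52275 = 560.153 kg.

final mass ≈ 560 kg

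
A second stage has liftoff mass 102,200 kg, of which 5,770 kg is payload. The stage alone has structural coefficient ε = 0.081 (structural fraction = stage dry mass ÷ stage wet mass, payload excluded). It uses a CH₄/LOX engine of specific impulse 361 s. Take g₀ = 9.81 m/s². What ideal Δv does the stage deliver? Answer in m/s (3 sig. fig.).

Stage wet mass = m₀ − payload = 102,200 − 5,770 = 96,430 kg.
Stage dry mass = ε × stage wet mass = 0.081 × 96,430 = 7,810.83 kg.
Burnout mass m_f = stage dry + payload = 7,810.83 + 5,770 = 13,580.83 kg.
v_e = Isp · g₀ = 361 × 9.81 = 3541.4 m/s.
From the ideal rocket equation, Δv = v_e · ln(102,200/13,580.83) = 3541.4 × ln(7.525) = 3541.4 × 2.0183 ≈ 7148 m/s.

Δv ≈ 7150 m/s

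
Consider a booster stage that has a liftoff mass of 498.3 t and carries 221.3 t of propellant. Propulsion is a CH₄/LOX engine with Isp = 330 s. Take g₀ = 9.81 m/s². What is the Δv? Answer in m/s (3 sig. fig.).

Δv ≈ 1900 m/s

v_e = Isp · g₀ = 330 × 9.81 = 3237.3 m/s.
m_f = m₀ − m_prop = 498.3 − 221.3 = 277 t.
Rocket equation: Δv = v_e · ln(m₀/m_f) = 3237.3 × ln(1.799) = 3237.3 × 0.5872 ≈ 1900.9 m/s.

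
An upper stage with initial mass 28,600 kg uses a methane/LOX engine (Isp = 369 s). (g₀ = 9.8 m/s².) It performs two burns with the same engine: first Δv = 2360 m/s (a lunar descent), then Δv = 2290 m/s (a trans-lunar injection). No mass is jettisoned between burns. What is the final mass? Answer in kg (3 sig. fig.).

final mass ≈ 7910 kg

v_e = Isp · g₀ = 369 × 9.8 = 3616.2 m/s.
After the first burn: m = 28600 × exp(−2360/3616.2) = 28600 × 0.52068 = 14,891.4 kg.
After the second burn: m = 14,891.4 × exp(−2290/3616.2) = 14,891.4 × 0.53086 = 7,905.25 kg.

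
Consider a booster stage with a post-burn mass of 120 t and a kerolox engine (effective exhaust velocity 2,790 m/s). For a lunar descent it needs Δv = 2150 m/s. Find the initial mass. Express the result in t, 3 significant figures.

initial mass ≈ 259 t

m₀/m_f = exp(Δv / v_e) = exp(2150 / 2790.0) = exp(0.7706) = 2.1611.
m₀ = m_f × 2.1611 = 120 × 2.1611 = 259.332 t.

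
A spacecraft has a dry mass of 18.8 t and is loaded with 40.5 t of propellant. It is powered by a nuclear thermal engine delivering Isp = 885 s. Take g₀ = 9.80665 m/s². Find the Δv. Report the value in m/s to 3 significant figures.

Δv ≈ 9970 m/s

v_e = Isp · g₀ = 885 × 9.80665 = 8678.9 m/s.
m₀ = m_dry + m_prop = 18.8 + 40.5 = 59.3 t.
From the ideal rocket equation, Δv = v_e · ln(m₀/m_f) = 8678.9 × ln(3.154) = 8678.9 × 1.1488 ≈ 9969.9 m/s.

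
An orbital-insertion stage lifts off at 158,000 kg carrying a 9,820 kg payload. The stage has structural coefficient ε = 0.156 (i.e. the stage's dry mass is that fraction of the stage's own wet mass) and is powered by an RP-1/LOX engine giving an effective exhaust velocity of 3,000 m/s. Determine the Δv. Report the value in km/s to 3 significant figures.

Δv ≈ 4.70 km/s

Stage wet mass = m₀ − payload = 158,000 − 9,820 = 148,180 kg.
Stage dry mass = ε × stage wet mass = 0.156 × 148,180 = 23,116.1 kg.
Burnout mass m_f = stage dry + payload = 23,116.1 + 9,820 = 32,936.1 kg.
Rocket equation: Δv = v_e · ln(158,000/32,936.1) = 3000.0 × ln(4.797) = 3000.0 × 1.5680 ≈ 4704 m/s.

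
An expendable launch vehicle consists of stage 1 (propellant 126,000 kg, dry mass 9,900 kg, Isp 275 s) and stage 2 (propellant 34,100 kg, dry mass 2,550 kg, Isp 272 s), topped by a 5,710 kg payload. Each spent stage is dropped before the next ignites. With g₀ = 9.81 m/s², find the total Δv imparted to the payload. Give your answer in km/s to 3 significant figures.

Δv ≈ 7.67 km/s

Ignition mass of stage 1 = 126,000+9,900 + 34,100+2,550 + 5,710 = 178,260 kg.
Stage 1: m₀ = 178,260 kg, m_f = 178,260 − 126,000 = 52,260 kg; Δv = 275×9.81×ln(3.411) = 2697.8×1.2270 ≈ 3310 m/s.
Stage 2: m₀ = 42,360 kg, m_f = 42,360 − 34,100 = 8,260 kg; Δv = 272×9.81×ln(5.128) = 2668.3×1.6348 ≈ 4362 m/s.
Total Δv = 3310 + 4362 = 7672 m/s.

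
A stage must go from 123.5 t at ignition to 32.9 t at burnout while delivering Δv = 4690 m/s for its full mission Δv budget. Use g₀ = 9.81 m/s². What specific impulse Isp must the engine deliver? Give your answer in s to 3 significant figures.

ln(m₀/m_f) = ln(123500/32900) = ln(3.754) = 1.3228.
v_e = Δv / ln(m₀/m_f) = 4690 / 1.3228 = 3545.6 m/s.
Isp = v_e / g₀ = 3545.6 / 9.81 = 361.4 s.

Isp ≈ 361 s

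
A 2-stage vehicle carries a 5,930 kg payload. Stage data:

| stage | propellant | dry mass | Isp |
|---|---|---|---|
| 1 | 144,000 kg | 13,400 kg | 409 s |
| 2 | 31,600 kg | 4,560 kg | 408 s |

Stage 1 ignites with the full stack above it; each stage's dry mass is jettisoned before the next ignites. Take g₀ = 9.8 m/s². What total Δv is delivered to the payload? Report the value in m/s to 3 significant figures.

Δv ≈ 10700 m/s

Ignition mass of stage 1 = 144,000+13,400 + 31,600+4,560 + 5,930 = 199,490 kg.
Stage 1: m₀ = 199,490 kg, m_f = 199,490 − 144,000 = 55,490 kg; Δv = 409×9.8×ln(3.595) = 4008.2×1.2796 ≈ 5129 m/s.
Stage 2: m₀ = 42,090 kg, m_f = 42,090 − 31,600 = 10,490 kg; Δv = 408×9.8×ln(4.012) = 3998.4×1.3894 ≈ 5555 m/s.
Total Δv = 5129 + 5555 = 10684 m/s.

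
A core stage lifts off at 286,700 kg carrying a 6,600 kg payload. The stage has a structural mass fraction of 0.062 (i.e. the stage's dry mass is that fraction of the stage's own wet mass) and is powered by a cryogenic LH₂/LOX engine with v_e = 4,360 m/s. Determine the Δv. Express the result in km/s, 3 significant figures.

Δv ≈ 10.8 km/s

Stage wet mass = m₀ − payload = 286,700 − 6,600 = 280,100 kg.
Stage dry mass = ε × stage wet mass = 0.062 × 280,100 = 17,366.2 kg.
Burnout mass m_f = stage dry + payload = 17,366.2 + 6,600 = 23,966.2 kg.
Rocket equation: Δv = v_e · ln(286,700/23,966.2) = 4360.0 × ln(11.96) = 4360.0 × 2.4818 ≈ 10821 m/s.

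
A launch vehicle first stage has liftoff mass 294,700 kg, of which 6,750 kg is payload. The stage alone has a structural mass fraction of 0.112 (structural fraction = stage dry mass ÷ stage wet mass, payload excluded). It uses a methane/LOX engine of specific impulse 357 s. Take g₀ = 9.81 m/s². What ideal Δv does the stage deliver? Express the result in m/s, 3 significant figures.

Δv ≈ 7080 m/s

Stage wet mass = m₀ − payload = 294,700 − 6,750 = 287,950 kg.
Stage dry mass = ε × stage wet mass = 0.112 × 287,950 = 32,250.4 kg.
Burnout mass m_f = stage dry + payload = 32,250.4 + 6,750 = 39,000.4 kg.
v_e = Isp · g₀ = 357 × 9.81 = 3502.2 m/s.
Δv = v_e · ln(294,700/39,000.4) = 3502.2 × ln(7.556) = 3502.2 × 2.0224 ≈ 7083 m/s.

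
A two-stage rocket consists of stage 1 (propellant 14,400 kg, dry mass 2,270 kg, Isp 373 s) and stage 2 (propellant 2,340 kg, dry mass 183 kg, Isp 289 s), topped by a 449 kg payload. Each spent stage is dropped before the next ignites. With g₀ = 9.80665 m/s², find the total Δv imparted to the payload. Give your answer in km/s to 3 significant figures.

Ignition mass of stage 1 = 14,400+2,270 + 2,340+183 + 449 = 19,642 kg.
Stage 1: m₀ = 19,642 kg, m_f = 19,642 − 14,400 = 5,242 kg; Δv = 373×9.80665×ln(3.747) = 3657.9×1.3210 ≈ 4832 m/s.
Stage 2: m₀ = 2,972 kg, m_f = 2,972 − 2,340 = 632 kg; Δv = 289×9.80665×ln(4.703) = 2834.1×1.5481 ≈ 4388 m/s.
Total Δv = 4832 + 4388 = 9220 m/s.

Δv ≈ 9.22 km/s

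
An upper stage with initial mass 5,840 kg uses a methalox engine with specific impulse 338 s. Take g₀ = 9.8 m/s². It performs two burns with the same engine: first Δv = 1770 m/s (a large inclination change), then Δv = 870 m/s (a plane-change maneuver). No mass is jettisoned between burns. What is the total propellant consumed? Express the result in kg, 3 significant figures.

v_e = Isp · g₀ = 338 × 9.8 = 3312.4 m/s.
After the first burn: m = 5840 × exp(−1770/3312.4) = 5840 × 0.58605 = 3,422.53 kg.
After the second burn: m = 3,422.53 × exp(−870/3312.4) = 3,422.53 × 0.76901 = 2,631.96 kg.
Total propellant = m₀ − m_final = 5840 − 2,631.96 = 3,208.04 kg.

total propellant consumed ≈ 3210 kg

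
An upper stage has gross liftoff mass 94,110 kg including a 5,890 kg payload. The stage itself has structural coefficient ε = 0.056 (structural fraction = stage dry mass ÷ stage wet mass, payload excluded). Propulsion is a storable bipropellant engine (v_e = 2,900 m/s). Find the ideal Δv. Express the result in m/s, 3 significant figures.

Δv ≈ 6270 m/s

Stage wet mass = m₀ − payload = 94,110 − 5,890 = 88,220 kg.
Stage dry mass = ε × stage wet mass = 0.056 × 88,220 = 4,940.32 kg.
Burnout mass m_f = stage dry + payload = 4,940.32 + 5,890 = 10,830.32 kg.
Using Δv = v_e ln(m₀/m_f): Δv = v_e · ln(94,110/10,830.32) = 2900.0 × ln(8.689) = 2900.0 × 2.1621 ≈ 6270 m/s.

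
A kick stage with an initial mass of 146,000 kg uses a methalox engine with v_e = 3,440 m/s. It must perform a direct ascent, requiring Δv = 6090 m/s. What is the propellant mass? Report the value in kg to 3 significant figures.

propellant mass ≈ 121000 kg

Rocket equation: m₀/m_f = exp(Δv / v_e) = exp(6090 / 3440.0) = exp(1.7703) = 5.8729.
m_f = 146,000 / 5.8729 = 24,859.9 kg, so propellant = m₀ − m_f = 146,000 − 24,859.9 = 121,140.1 kg.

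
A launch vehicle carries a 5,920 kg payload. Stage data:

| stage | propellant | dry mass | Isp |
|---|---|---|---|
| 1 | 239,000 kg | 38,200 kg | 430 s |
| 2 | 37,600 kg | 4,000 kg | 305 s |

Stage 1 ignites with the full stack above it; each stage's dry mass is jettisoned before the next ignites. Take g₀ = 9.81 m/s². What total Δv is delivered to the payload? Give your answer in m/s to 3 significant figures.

Ignition mass of stage 1 = 239,000+38,200 + 37,600+4,000 + 5,920 = 324,720 kg.
Stage 1: m₀ = 324,720 kg, m_f = 324,720 − 239,000 = 85,720 kg; Δv = 430×9.81×ln(3.788) = 4218.3×1.3319 ≈ 5618 m/s.
Stage 2: m₀ = 47,520 kg, m_f = 47,520 − 37,600 = 9,920 kg; Δv = 305×9.81×ln(4.79) = 2992.1×1.5666 ≈ 4687 m/s.
Total Δv = 5618 + 4687 = 10305 m/s.

Δv ≈ 10300 m/s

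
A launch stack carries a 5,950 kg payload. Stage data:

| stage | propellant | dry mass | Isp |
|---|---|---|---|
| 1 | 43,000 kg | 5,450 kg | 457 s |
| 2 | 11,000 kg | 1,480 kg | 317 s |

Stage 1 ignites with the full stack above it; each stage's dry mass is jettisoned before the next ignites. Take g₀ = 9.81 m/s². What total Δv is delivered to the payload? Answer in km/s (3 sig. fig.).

Δv ≈ 7.44 km/s

Ignition mass of stage 1 = 43,000+5,450 + 11,000+1,480 + 5,950 = 66,880 kg.
Stage 1: m₀ = 66,880 kg, m_f = 66,880 − 43,000 = 23,880 kg; Δv = 457×9.81×ln(2.801) = 4483.2×1.0299 ≈ 4617 m/s.
Stage 2: m₀ = 18,430 kg, m_f = 18,430 − 11,000 = 7,430 kg; Δv = 317×9.81×ln(2.48) = 3109.8×0.9085 ≈ 2825 m/s.
Total Δv = 4617 + 2825 = 7442 m/s.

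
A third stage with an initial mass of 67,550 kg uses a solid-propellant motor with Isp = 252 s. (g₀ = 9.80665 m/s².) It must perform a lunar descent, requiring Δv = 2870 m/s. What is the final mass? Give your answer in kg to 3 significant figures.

v_e = Isp · g₀ = 252 × 9.80665 = 2471.3 m/s.
From the ideal rocket equation, m₀/m_f = exp(Δv / v_e) = exp(2870 / 2471.3) = exp(1.1613) = 3.1942.
m_f = m₀ / 3.1942 = 67,550 / 3.1942 = 21,147.7 kg.

final mass ≈ 21100 kg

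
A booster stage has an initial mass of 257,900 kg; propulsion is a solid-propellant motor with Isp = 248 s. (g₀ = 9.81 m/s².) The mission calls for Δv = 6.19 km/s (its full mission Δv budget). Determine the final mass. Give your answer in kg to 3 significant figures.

v_e = Isp · g₀ = 248 × 9.81 = 2432.9 m/s.
m₀/m_f = exp(Δv / v_e) = exp(6190 / 2432.9) = exp(2.5443) = 12.7344.
m_f = m₀ / 12.7344 = 257,900 / 12.7344 = 20,252.2 kg.

final mass ≈ 20300 kg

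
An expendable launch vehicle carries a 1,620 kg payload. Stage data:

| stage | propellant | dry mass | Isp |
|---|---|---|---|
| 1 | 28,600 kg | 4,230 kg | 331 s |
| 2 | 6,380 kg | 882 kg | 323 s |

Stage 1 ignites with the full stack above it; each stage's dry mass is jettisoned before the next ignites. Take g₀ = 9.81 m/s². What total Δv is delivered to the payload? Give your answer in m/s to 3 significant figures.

Ignition mass of stage 1 = 28,600+4,230 + 6,380+882 + 1,620 = 41,712 kg.
Stage 1: m₀ = 41,712 kg, m_f = 41,712 − 28,600 = 13,112 kg; Δv = 331×9.81×ln(3.181) = 3247.1×1.1573 ≈ 3758 m/s.
Stage 2: m₀ = 8,882 kg, m_f = 8,882 − 6,380 = 2,502 kg; Δv = 323×9.81×ln(3.55) = 3168.6×1.2669 ≈ 4014 m/s.
Total Δv = 3758 + 4014 = 7772 m/s.

Δv ≈ 7770 m/s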